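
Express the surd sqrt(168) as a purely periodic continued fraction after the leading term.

[12; (1, 24)]

Write x_i = (sqrt(168) + m_i)/d_i with (m_0, d_0) = (0, 1). a_0 = floor(sqrt(168)) = 12, since 12^2 = 144 <= 168 < 169 = 13^2.
Iterate m_{i+1} = d_i*a_i - m_i, d_{i+1} = (168 - m_{i+1}^2)/d_i, a_{i+1} = floor((a_0 + m_{i+1})/d_{i+1}):
  m_1 = 1*12 - 0 = 12, d_1 = (168 - 12^2)/1 = 24/1 = 24, a_1 = floor((12 + 12)/24) = 1.
  m_2 = 24*1 - 12 = 12, d_2 = (168 - 12^2)/24 = 24/24 = 1, a_2 = floor((12 + 12)/1) = 24.
  m_3 = 1*24 - 12 = 12, d_3 = (168 - 12^2)/1 = 24/1 = 24: (m_3, d_3) = (m_1, d_1) = (12, 24), so from here the quotients repeat a_1, a_2; the period length is 2.
Hence the expansion of sqrt(168) is a_0 = 12 followed by the repeating block 1, 24 (period 2).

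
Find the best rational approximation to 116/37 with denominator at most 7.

Expand x = 116/37 as a continued fraction with the Euclidean algorithm:
  116 = 3*37 + 5, so a_0 = 3.
  37 = 7*5 + 2, so a_1 = 7.
  5 = 2*2 + 1, so a_2 = 2.
  2 = 2*1 + 0, so a_3 = 2.
so x = [3; 7, 2, 2].
Convergents (p_i = a_i*p_{i-1} + p_{i-2}, q_i = a_i*q_{i-1} + q_{i-2} with p_{-2}=0, p_{-1}=1, q_{-2}=1, q_{-1}=0), until the denominator exceeds 7:
  i=0: a_0=3, p_0 = 3*1 + 0 = 3, q_0 = 3*0 + 1 = 1.
  i=1: a_1=7, p_1 = 7*3 + 1 = 22, q_1 = 7*1 + 0 = 7.
  i=2: a_2=2, p_2 = 2*22 + 3 = 47, q_2 = 2*7 + 1 = 15.
q_2 = 15 > 7, so the last convergent with denominator <= 7 is p_1/q_1 = 22/7.
The closest fraction with denominator <= 7 is either p_1/q_1 or the intermediate fraction (k*p_1 + p_0)/(k*q_1 + q_0) with the largest k >= 1 whose denominator stays <= 7; these approach x as k grows, and every other convergent or intermediate fraction in range is farther away.
Largest k: floor((7 - q_0)/q_1) = floor((7 - 1)/7) = 0.
Since k = 0, no intermediate fraction beyond p_1/q_1 has denominator <= 7, so the convergent 22/7 is the closest (its error is |116*7 - 22*37|/(37*7) = 2/259).

22/7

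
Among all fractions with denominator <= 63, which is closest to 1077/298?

206/57

Expand x = 1077/298 as a continued fraction with the Euclidean algorithm:
  1077 = 3*298 + 183, so a_0 = 3.
  298 = 1*183 + 115, so a_1 = 1.
  183 = 1*115 + 68, so a_2 = 1.
  115 = 1*68 + 47, so a_3 = 1.
  68 = 1*47 + 21, so a_4 = 1.
  47 = 2*21 + 5, so a_5 = 2.
  21 = 4*5 + 1, so a_6 = 4.
  5 = 5*1 + 0, so a_7 = 5.
so x = [3; 1, 1, 1, 1, 2, 4, 5].
Convergents (p_i = a_i*p_{i-1} + p_{i-2}, q_i = a_i*q_{i-1} + q_{i-2} with p_{-2}=0, p_{-1}=1, q_{-2}=1, q_{-1}=0), until the denominator exceeds 63:
  i=0: a_0=3, p_0 = 3*1 + 0 = 3, q_0 = 3*0 + 1 = 1.
  i=1: a_1=1, p_1 = 1*3 + 1 = 4, q_1 = 1*1 + 0 = 1.
  i=2: a_2=1, p_2 = 1*4 + 3 = 7, q_2 = 1*1 + 1 = 2.
  i=3: a_3=1, p_3 = 1*7 + 4 = 11, q_3 = 1*2 + 1 = 3.
  i=4: a_4=1, p_4 = 1*11 + 7 = 18, q_4 = 1*3 + 2 = 5.
  i=5: a_5=2, p_5 = 2*18 + 11 = 47, q_5 = 2*5 + 3 = 13.
  i=6: a_6=4, p_6 = 4*47 + 18 = 206, q_6 = 4*13 + 5 = 57.
  i=7: a_7=5, p_7 = 5*206 + 47 = 1077, q_7 = 5*57 + 13 = 298.
q_7 = 298 > 63, so the last convergent with denominator <= 63 is p_6/q_6 = 206/57.
The closest fraction with denominator <= 63 is either p_6/q_6 or the intermediate fraction (k*p_6 + p_5)/(k*q_6 + q_5) with the largest k >= 1 whose denominator stays <= 63; these approach x as k grows, and every other convergent or intermediate fraction in range is farther away.
Largest k: floor((63 - q_5)/q_6) = floor((63 - 13)/57) = 0.
Since k = 0, no intermediate fraction beyond p_6/q_6 has denominator <= 63, so the convergent 206/57 is the closest (its error is |1077*57 - 206*298|/(298*57) = 1/16986).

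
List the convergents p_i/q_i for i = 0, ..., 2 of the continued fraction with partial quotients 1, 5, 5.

1/1, 6/5, 31/26

Using the convergent recurrence p_i = a_i*p_{i-1} + p_{i-2}, q_i = a_i*q_{i-1} + q_{i-2} with p_{-2}=0, p_{-1}=1, q_{-2}=1, q_{-1}=0:
  i=0: a_0=1, p_0 = 1*1 + 0 = 1, q_0 = 1*0 + 1 = 1.
  i=1: a_1=5, p_1 = 5*1 + 1 = 6, q_1 = 5*1 + 0 = 5.
  i=2: a_2=5, p_2 = 5*6 + 1 = 31, q_2 = 5*5 + 1 = 26.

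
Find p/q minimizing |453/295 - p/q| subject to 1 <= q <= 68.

43/28

Expand x = 453/295 as a continued fraction with the Euclidean algorithm:
  453 = 1*295 + 158, so a_0 = 1.
  295 = 1*158 + 137, so a_1 = 1.
  158 = 1*137 + 21, so a_2 = 1.
  137 = 6*21 + 11, so a_3 = 6.
  21 = 1*11 + 10, so a_4 = 1.
  11 = 1*10 + 1, so a_5 = 1.
  10 = 10*1 + 0, so a_6 = 10.
so x = [1; 1, 1, 6, 1, 1, 10].
Convergents (p_i = a_i*p_{i-1} + p_{i-2}, q_i = a_i*q_{i-1} + q_{i-2} with p_{-2}=0, p_{-1}=1, q_{-2}=1, q_{-1}=0), until the denominator exceeds 68:
  i=0: a_0=1, p_0 = 1*1 + 0 = 1, q_0 = 1*0 + 1 = 1.
  i=1: a_1=1, p_1 = 1*1 + 1 = 2, q_1 = 1*1 + 0 = 1.
  i=2: a_2=1, p_2 = 1*2 + 1 = 3, q_2 = 1*1 + 1 = 2.
  i=3: a_3=6, p_3 = 6*3 + 2 = 20, q_3 = 6*2 + 1 = 13.
  i=4: a_4=1, p_4 = 1*20 + 3 = 23, q_4 = 1*13 + 2 = 15.
  i=5: a_5=1, p_5 = 1*23 + 20 = 43, q_5 = 1*15 + 13 = 28.
  i=6: a_6=10, p_6 = 10*43 + 23 = 453, q_6 = 10*28 + 15 = 295.
q_6 = 295 > 68, so the last convergent with denominator <= 68 is p_5/q_5 = 43/28.
The closest fraction with denominator <= 68 is either p_5/q_5 or the intermediate fraction (k*p_5 + p_4)/(k*q_5 + q_4) with the largest k >= 1 whose denominator stays <= 68; these approach x as k grows, and every other convergent or intermediate fraction in range is farther away.
Largest k: floor((68 - q_4)/q_5) = floor((68 - 15)/28) = 1.
That gives (1*43 + 23)/(1*28 + 15) = 66/43.
Compare the errors: |x - 43/28| = |453*28 - 43*295|/(295*28) = 1/8260, and |x - 66/43| = |453*43 - 66*295|/(295*43) = 9/12685.
Cross-multiplying, 1*12685 = 12685 < 74340 = 9*8260, so 1/8260 is smaller: the convergent 43/28 is closer to x than 66/43.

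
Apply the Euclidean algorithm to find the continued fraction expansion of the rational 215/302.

Run the Euclidean algorithm on 215 and 302; the successive quotients are the partial quotients a_0, a_1, ... (each step inverts the fractional part left over by the previous one):
  215 = 0*302 + 215, so a_0 = 0.
  302 = 1*215 + 87, so a_1 = 1.
  215 = 2*87 + 41, so a_2 = 2.
  87 = 2*41 + 5, so a_3 = 2.
  41 = 8*5 + 1, so a_4 = 8.
  5 = 5*1 + 0, so a_5 = 5.
The remainder reaches 0 after 6 divisions, so the expansion has 6 partial quotients, read off in order.

[0; 1, 2, 2, 8, 5]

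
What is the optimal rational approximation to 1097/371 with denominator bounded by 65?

68/23

Expand x = 1097/371 as a continued fraction with the Euclidean algorithm:
  1097 = 2*371 + 355, so a_0 = 2.
  371 = 1*355 + 16, so a_1 = 1.
  355 = 22*16 + 3, so a_2 = 22.
  16 = 5*3 + 1, so a_3 = 5.
  3 = 3*1 + 0, so a_4 = 3.
so x = [2; 1, 22, 5, 3].
Convergents (p_i = a_i*p_{i-1} + p_{i-2}, q_i = a_i*q_{i-1} + q_{i-2} with p_{-2}=0, p_{-1}=1, q_{-2}=1, q_{-1}=0), until the denominator exceeds 65:
  i=0: a_0=2, p_0 = 2*1 + 0 = 2, q_0 = 2*0 + 1 = 1.
  i=1: a_1=1, p_1 = 1*2 + 1 = 3, q_1 = 1*1 + 0 = 1.
  i=2: a_2=22, p_2 = 22*3 + 2 = 68, q_2 = 22*1 + 1 = 23.
  i=3: a_3=5, p_3 = 5*68 + 3 = 343, q_3 = 5*23 + 1 = 116.
q_3 = 116 > 65, so the last convergent with denominator <= 65 is p_2/q_2 = 68/23.
The closest fraction with denominator <= 65 is either p_2/q_2 or the intermediate fraction (k*p_2 + p_1)/(k*q_2 + q_1) with the largest k >= 1 whose denominator stays <= 65; these approach x as k grows, and every other convergent or intermediate fraction in range is farther away.
Largest k: floor((65 - q_1)/q_2) = floor((65 - 1)/23) = 2.
That gives (2*68 + 3)/(2*23 + 1) = 139/47.
Compare the errors: |x - 68/23| = |1097*23 - 68*371|/(371*23) = 3/8533, and |x - 139/47| = |1097*47 - 139*371|/(371*47) = 10/17437.
Cross-multiplying, 3*17437 = 52311 < 85330 = 10*8533, so 3/8533 is smaller: the convergent 68/23 is closer to x than 139/47.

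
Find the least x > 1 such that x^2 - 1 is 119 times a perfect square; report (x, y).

First expand sqrt(119) as a continued fraction. With x_i = (sqrt(119) + m_i)/d_i and (m_0, d_0) = (0, 1): a_0 = floor(sqrt(119)) = 10, since 10^2 = 100 <= 119 < 121 = 11^2.
Iterate m_{i+1} = d_i*a_i - m_i, d_{i+1} = (119 - m_{i+1}^2)/d_i, a_{i+1} = floor((a_0 + m_{i+1})/d_{i+1}):
  m_1 = 1*10 - 0 = 10, d_1 = (119 - 10^2)/1 = 19/1 = 19, a_1 = floor((10 + 10)/19) = 1.
  m_2 = 19*1 - 10 = 9, d_2 = (119 - 9^2)/19 = 38/19 = 2, a_2 = floor((10 + 9)/2) = 9.
  m_3 = 2*9 - 9 = 9, d_3 = (119 - 9^2)/2 = 38/2 = 19, a_3 = floor((10 + 9)/19) = 1.
  m_4 = 19*1 - 9 = 10, d_4 = (119 - 10^2)/19 = 19/19 = 1, a_4 = floor((10 + 10)/1) = 20.
  m_5 = 1*20 - 10 = 10, d_5 = (119 - 10^2)/1 = 19/1 = 19: (m_5, d_5) = (m_1, d_1) = (10, 19), so from here the quotients repeat a_1, ..., a_4; the period length is 4.
So sqrt(119) = [10; (1, 9, 1, 20)] with period length k = 4.
k is even, so the fundamental solution of x^2 - 119y^2 = 1 is (p_{k-1}, q_{k-1}) = (p_3, q_3); compute convergents through index 3.
Convergents (p_i = a_i*p_{i-1} + p_{i-2}, q_i = a_i*q_{i-1} + q_{i-2} with p_{-2}=0, p_{-1}=1, q_{-2}=1, q_{-1}=0):
  i=0: a_0=10, p_0 = 10*1 + 0 = 10, q_0 = 10*0 + 1 = 1.
  i=1: a_1=1, p_1 = 1*10 + 1 = 11, q_1 = 1*1 + 0 = 1.
  i=2: a_2=9, p_2 = 9*11 + 10 = 109, q_2 = 9*1 + 1 = 10.
  i=3: a_3=1, p_3 = 1*109 + 11 = 120, q_3 = 1*10 + 1 = 11.
Check: 120^2 - 119*11^2 = 14400 - 14399 = 1, so (x, y) = (120, 11) solves the equation, and by the theorem it is the least positive solution.

(x, y) = (120, 11)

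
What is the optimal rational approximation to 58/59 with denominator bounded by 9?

Expand x = 58/59 as a continued fraction with the Euclidean algorithm:
  58 = 0*59 + 58, so a_0 = 0.
  59 = 1*58 + 1, so a_1 = 1.
  58 = 58*1 + 0, so a_2 = 58.
so x = [0; 1, 58].
Convergents (p_i = a_i*p_{i-1} + p_{i-2}, q_i = a_i*q_{i-1} + q_{i-2} with p_{-2}=0, p_{-1}=1, q_{-2}=1, q_{-1}=0), until the denominator exceeds 9:
  i=0: a_0=0, p_0 = 0*1 + 0 = 0, q_0 = 0*0 + 1 = 1.
  i=1: a_1=1, p_1 = 1*0 + 1 = 1, q_1 = 1*1 + 0 = 1.
  i=2: a_2=58, p_2 = 58*1 + 0 = 58, q_2 = 58*1 + 1 = 59.
q_2 = 59 > 9, so the last convergent with denominator <= 9 is p_1/q_1 = 1/1.
The closest fraction with denominator <= 9 is either p_1/q_1 or the intermediate fraction (k*p_1 + p_0)/(k*q_1 + q_0) with the largest k >= 1 whose denominator stays <= 9; these approach x as k grows, and every other convergent or intermediate fraction in range is farther away.
Largest k: floor((9 - q_0)/q_1) = floor((9 - 1)/1) = 8.
That gives (8*1 + 0)/(8*1 + 1) = 8/9.
Compare the errors: |x - 1/1| = |58*1 - 1*59|/(59*1) = 1/59, and |x - 8/9| = |58*9 - 8*59|/(59*9) = 50/531.
Cross-multiplying, 1*531 = 531 < 2950 = 50*59, so 1/59 is smaller: the convergent 1/1 is closer to x than 8/9.

1/1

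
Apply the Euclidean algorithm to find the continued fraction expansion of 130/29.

Run the Euclidean algorithm on 130 and 29; the successive quotients are the partial quotients a_0, a_1, ... (each step inverts the fractional part left over by the previous one):
  130 = 4*29 + 14, so a_0 = 4.
  29 = 2*14 + 1, so a_1 = 2.
  14 = 14*1 + 0, so a_2 = 14.
The remainder reaches 0 after 3 divisions, so the expansion has 3 partial quotients, read off in order.

[4; 2, 14]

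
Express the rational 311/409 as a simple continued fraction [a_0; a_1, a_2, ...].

Run the Euclidean algorithm on 311 and 409; the successive quotients are the partial quotients a_0, a_1, ... (each step inverts the fractional part left over by the previous one):
  311 = 0*409 + 311, so a_0 = 0.
  409 = 1*311 + 98, so a_1 = 1.
  311 = 3*98 + 17, so a_2 = 3.
  98 = 5*17 + 13, so a_3 = 5.
  17 = 1*13 + 4, so a_4 = 1.
  13 = 3*4 + 1, so a_5 = 3.
  4 = 4*1 + 0, so a_6 = 4.
The remainder reaches 0 after 7 divisions, so the expansion has 7 partial quotients, read off in order.

[0; 1, 3, 5, 1, 3, 4]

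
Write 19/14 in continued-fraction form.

[1; 2, 1, 4]

Run the Euclidean algorithm on 19 and 14; the successive quotients are the partial quotients a_0, a_1, ... (each step inverts the fractional part left over by the previous one):
  19 = 1*14 + 5, so a_0 = 1.
  14 = 2*5 + 4, so a_1 = 2.
  5 = 1*4 + 1, so a_2 = 1.
  4 = 4*1 + 0, so a_3 = 4.
The remainder reaches 0 after 4 divisions, so the expansion has 4 partial quotients, read off in order.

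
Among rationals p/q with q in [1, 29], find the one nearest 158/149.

Expand x = 158/149 as a continued fraction with the Euclidean algorithm:
  158 = 1*149 + 9, so a_0 = 1.
  149 = 16*9 + 5, so a_1 = 16.
  9 = 1*5 + 4, so a_2 = 1.
  5 = 1*4 + 1, so a_3 = 1.
  4 = 4*1 + 0, so a_4 = 4.
so x = [1; 16, 1, 1, 4].
Convergents (p_i = a_i*p_{i-1} + p_{i-2}, q_i = a_i*q_{i-1} + q_{i-2} with p_{-2}=0, p_{-1}=1, q_{-2}=1, q_{-1}=0), until the denominator exceeds 29:
  i=0: a_0=1, p_0 = 1*1 + 0 = 1, q_0 = 1*0 + 1 = 1.
  i=1: a_1=16, p_1 = 16*1 + 1 = 17, q_1 = 16*1 + 0 = 16.
  i=2: a_2=1, p_2 = 1*17 + 1 = 18, q_2 = 1*16 + 1 = 17.
  i=3: a_3=1, p_3 = 1*18 + 17 = 35, q_3 = 1*17 + 16 = 33.
q_3 = 33 > 29, so the last convergent with denominator <= 29 is p_2/q_2 = 18/17.
The closest fraction with denominator <= 29 is either p_2/q_2 or the intermediate fraction (k*p_2 + p_1)/(k*q_2 + q_1) with the largest k >= 1 whose denominator stays <= 29; these approach x as k grows, and every other convergent or intermediate fraction in range is farther away.
Largest k: floor((29 - q_1)/q_2) = floor((29 - 16)/17) = 0.
Since k = 0, no intermediate fraction beyond p_2/q_2 has denominator <= 29, so the convergent 18/17 is the closest (its error is |158*17 - 18*149|/(149*17) = 4/2533).

18/17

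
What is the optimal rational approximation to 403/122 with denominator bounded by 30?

76/23

Expand x = 403/122 as a continued fraction with the Euclidean algorithm:
  403 = 3*122 + 37, so a_0 = 3.
  122 = 3*37 + 11, so a_1 = 3.
  37 = 3*11 + 4, so a_2 = 3.
  11 = 2*4 + 3, so a_3 = 2.
  4 = 1*3 + 1, so a_4 = 1.
  3 = 3*1 + 0, so a_5 = 3.
so x = [3; 3, 3, 2, 1, 3].
Convergents (p_i = a_i*p_{i-1} + p_{i-2}, q_i = a_i*q_{i-1} + q_{i-2} with p_{-2}=0, p_{-1}=1, q_{-2}=1, q_{-1}=0), until the denominator exceeds 30:
  i=0: a_0=3, p_0 = 3*1 + 0 = 3, q_0 = 3*0 + 1 = 1.
  i=1: a_1=3, p_1 = 3*3 + 1 = 10, q_1 = 3*1 + 0 = 3.
  i=2: a_2=3, p_2 = 3*10 + 3 = 33, q_2 = 3*3 + 1 = 10.
  i=3: a_3=2, p_3 = 2*33 + 10 = 76, q_3 = 2*10 + 3 = 23.
  i=4: a_4=1, p_4 = 1*76 + 33 = 109, q_4 = 1*23 + 10 = 33.
q_4 = 33 > 30, so the last convergent with denominator <= 30 is p_3/q_3 = 76/23.
The closest fraction with denominator <= 30 is either p_3/q_3 or the intermediate fraction (k*p_3 + p_2)/(k*q_3 + q_2) with the largest k >= 1 whose denominator stays <= 30; these approach x as k grows, and every other convergent or intermediate fraction in range is farther away.
Largest k: floor((30 - q_2)/q_3) = floor((30 - 10)/23) = 0.
Since k = 0, no intermediate fraction beyond p_3/q_3 has denominator <= 30, so the convergent 76/23 is the closest (its error is |403*23 - 76*122|/(122*23) = 3/2806).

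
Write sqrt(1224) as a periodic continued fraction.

Write x_i = (sqrt(1224) + m_i)/d_i with (m_0, d_0) = (0, 1). a_0 = floor(sqrt(1224)) = 34, since 34^2 = 1156 <= 1224 < 1225 = 35^2.
Iterate m_{i+1} = d_i*a_i - m_i, d_{i+1} = (1224 - m_{i+1}^2)/d_i, a_{i+1} = floor((a_0 + m_{i+1})/d_{i+1}):
  m_1 = 1*34 - 0 = 34, d_1 = (1224 - 34^2)/1 = 68/1 = 68, a_1 = floor((34 + 34)/68) = 1.
  m_2 = 68*1 - 34 = 34, d_2 = (1224 - 34^2)/68 = 68/68 = 1, a_2 = floor((34 + 34)/1) = 68.
  m_3 = 1*68 - 34 = 34, d_3 = (1224 - 34^2)/1 = 68/1 = 68: (m_3, d_3) = (m_1, d_1) = (34, 68), so from here the quotients repeat a_1, a_2; the period length is 2.
Hence the expansion of sqrt(1224) is a_0 = 34 followed by the repeating block 1, 68 (period 2).

[34; (1, 68)]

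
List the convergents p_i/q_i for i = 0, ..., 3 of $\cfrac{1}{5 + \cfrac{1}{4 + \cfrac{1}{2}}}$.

Using the convergent recurrence p_i = a_i*p_{i-1} + p_{i-2}, q_i = a_i*q_{i-1} + q_{i-2} with p_{-2}=0, p_{-1}=1, q_{-2}=1, q_{-1}=0:
  i=0: a_0=0, p_0 = 0*1 + 0 = 0, q_0 = 0*0 + 1 = 1.
  i=1: a_1=5, p_1 = 5*0 + 1 = 1, q_1 = 5*1 + 0 = 5.
  i=2: a_2=4, p_2 = 4*1 + 0 = 4, q_2 = 4*5 + 1 = 21.
  i=3: a_3=2, p_3 = 2*4 + 1 = 9, q_3 = 2*21 + 5 = 47.

0/1, 1/5, 4/21, 9/47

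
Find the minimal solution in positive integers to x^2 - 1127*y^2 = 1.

First expand sqrt(1127) as a continued fraction. With x_i = (sqrt(1127) + m_i)/d_i and (m_0, d_0) = (0, 1): a_0 = floor(sqrt(1127)) = 33, since 33^2 = 1089 <= 1127 < 1156 = 34^2.
Iterate m_{i+1} = d_i*a_i - m_i, d_{i+1} = (1127 - m_{i+1}^2)/d_i, a_{i+1} = floor((a_0 + m_{i+1})/d_{i+1}):
  m_1 = 1*33 - 0 = 33, d_1 = (1127 - 33^2)/1 = 38/1 = 38, a_1 = floor((33 + 33)/38) = 1.
  m_2 = 38*1 - 33 = 5, d_2 = (1127 - 5^2)/38 = 1102/38 = 29, a_2 = floor((33 + 5)/29) = 1.
  m_3 = 29*1 - 5 = 24, d_3 = (1127 - 24^2)/29 = 551/29 = 19, a_3 = floor((33 + 24)/19) = 3.
  m_4 = 19*3 - 24 = 33, d_4 = (1127 - 33^2)/19 = 38/19 = 2, a_4 = floor((33 + 33)/2) = 33.
  m_5 = 2*33 - 33 = 33, d_5 = (1127 - 33^2)/2 = 38/2 = 19, a_5 = floor((33 + 33)/19) = 3.
  m_6 = 19*3 - 33 = 24, d_6 = (1127 - 24^2)/19 = 551/19 = 29, a_6 = floor((33 + 24)/29) = 1.
  m_7 = 29*1 - 24 = 5, d_7 = (1127 - 5^2)/29 = 1102/29 = 38, a_7 = floor((33 + 5)/38) = 1.
  m_8 = 38*1 - 5 = 33, d_8 = (1127 - 33^2)/38 = 38/38 = 1, a_8 = floor((33 + 33)/1) = 66.
  m_9 = 1*66 - 33 = 33, d_9 = (1127 - 33^2)/1 = 38/1 = 38: (m_9, d_9) = (m_1, d_1) = (33, 38), so from here the quotients repeat a_1, ..., a_8; the period length is 8.
So sqrt(1127) = [33; (1, 1, 3, 33, 3, 1, 1, 66)] with period length k = 8.
k is even, so the fundamental solution of x^2 - 1127y^2 = 1 is (p_{k-1}, q_{k-1}) = (p_7, q_7); compute convergents through index 7.
Convergents (p_i = a_i*p_{i-1} + p_{i-2}, q_i = a_i*q_{i-1} + q_{i-2} with p_{-2}=0, p_{-1}=1, q_{-2}=1, q_{-1}=0):
  i=0: a_0=33, p_0 = 33*1 + 0 = 33, q_0 = 33*0 + 1 = 1.
  i=1: a_1=1, p_1 = 1*33 + 1 = 34, q_1 = 1*1 + 0 = 1.
  i=2: a_2=1, p_2 = 1*34 + 33 = 67, q_2 = 1*1 + 1 = 2.
  i=3: a_3=3, p_3 = 3*67 + 34 = 235, q_3 = 3*2 + 1 = 7.
  i=4: a_4=33, p_4 = 33*235 + 67 = 7822, q_4 = 33*7 + 2 = 233.
  i=5: a_5=3, p_5 = 3*7822 + 235 = 23701, q_5 = 3*233 + 7 = 706.
  i=6: a_6=1, p_6 = 1*23701 + 7822 = 31523, q_6 = 1*706 + 233 = 939.
  i=7: a_7=1, p_7 = 1*31523 + 23701 = 55224, q_7 = 1*939 + 706 = 1645.
Check: 55224^2 - 1127*1645^2 = 3049690176 - 3049690175 = 1, so (x, y) = (55224, 1645) solves the equation, and by the theorem it is the least positive solution.

(x, y) = (55224, 1645)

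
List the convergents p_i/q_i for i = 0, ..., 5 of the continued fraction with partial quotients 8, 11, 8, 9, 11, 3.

8/1, 89/11, 720/89, 6569/812, 72979/9021, 225506/27875

Using the convergent recurrence p_i = a_i*p_{i-1} + p_{i-2}, q_i = a_i*q_{i-1} + q_{i-2} with p_{-2}=0, p_{-1}=1, q_{-2}=1, q_{-1}=0:
  i=0: a_0=8, p_0 = 8*1 + 0 = 8, q_0 = 8*0 + 1 = 1.
  i=1: a_1=11, p_1 = 11*8 + 1 = 89, q_1 = 11*1 + 0 = 11.
  i=2: a_2=8, p_2 = 8*89 + 8 = 720, q_2 = 8*11 + 1 = 89.
  i=3: a_3=9, p_3 = 9*720 + 89 = 6569, q_3 = 9*89 + 11 = 812.
  i=4: a_4=11, p_4 = 11*6569 + 720 = 72979, q_4 = 11*812 + 89 = 9021.
  i=5: a_5=3, p_5 = 3*72979 + 6569 = 225506, q_5 = 3*9021 + 812 = 27875.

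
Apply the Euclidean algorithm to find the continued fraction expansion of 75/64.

[1; 5, 1, 4, 2]

Run the Euclidean algorithm on 75 and 64; the successive quotients are the partial quotients a_0, a_1, ... (each step inverts the fractional part left over by the previous one):
  75 = 1*64 + 11, so a_0 = 1.
  64 = 5*11 + 9, so a_1 = 5.
  11 = 1*9 + 2, so a_2 = 1.
  9 = 4*2 + 1, so a_3 = 4.
  2 = 2*1 + 0, so a_4 = 2.
The remainder reaches 0 after 5 divisions, so the expansion has 5 partial quotients, read off in order.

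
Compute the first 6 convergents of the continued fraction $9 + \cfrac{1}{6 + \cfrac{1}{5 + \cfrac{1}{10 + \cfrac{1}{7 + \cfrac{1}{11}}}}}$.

Using the convergent recurrence p_i = a_i*p_{i-1} + p_{i-2}, q_i = a_i*q_{i-1} + q_{i-2} with p_{-2}=0, p_{-1}=1, q_{-2}=1, q_{-1}=0:
  i=0: a_0=9, p_0 = 9*1 + 0 = 9, q_0 = 9*0 + 1 = 1.
  i=1: a_1=6, p_1 = 6*9 + 1 = 55, q_1 = 6*1 + 0 = 6.
  i=2: a_2=5, p_2 = 5*55 + 9 = 284, q_2 = 5*6 + 1 = 31.
  i=3: a_3=10, p_3 = 10*284 + 55 = 2895, q_3 = 10*31 + 6 = 316.
  i=4: a_4=7, p_4 = 7*2895 + 284 = 20549, q_4 = 7*316 + 31 = 2243.
  i=5: a_5=11, p_5 = 11*20549 + 2895 = 228934, q_5 = 11*2243 + 316 = 24989.

9/1, 55/6, 284/31, 2895/316, 20549/2243, 228934/24989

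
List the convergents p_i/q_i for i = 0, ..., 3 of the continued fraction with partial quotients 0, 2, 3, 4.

0/1, 1/2, 3/7, 13/30

Using the convergent recurrence p_i = a_i*p_{i-1} + p_{i-2}, q_i = a_i*q_{i-1} + q_{i-2} with p_{-2}=0, p_{-1}=1, q_{-2}=1, q_{-1}=0:
  i=0: a_0=0, p_0 = 0*1 + 0 = 0, q_0 = 0*0 + 1 = 1.
  i=1: a_1=2, p_1 = 2*0 + 1 = 1, q_1 = 2*1 + 0 = 2.
  i=2: a_2=3, p_2 = 3*1 + 0 = 3, q_2 = 3*2 + 1 = 7.
  i=3: a_3=4, p_3 = 4*3 + 1 = 13, q_3 = 4*7 + 2 = 30.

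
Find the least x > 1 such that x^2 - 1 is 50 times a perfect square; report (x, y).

(x, y) = (99, 14)

First expand sqrt(50) as a continued fraction. With x_i = (sqrt(50) + m_i)/d_i and (m_0, d_0) = (0, 1): a_0 = floor(sqrt(50)) = 7, since 7^2 = 49 <= 50 < 64 = 8^2.
Iterate m_{i+1} = d_i*a_i - m_i, d_{i+1} = (50 - m_{i+1}^2)/d_i, a_{i+1} = floor((a_0 + m_{i+1})/d_{i+1}):
  m_1 = 1*7 - 0 = 7, d_1 = (50 - 7^2)/1 = 1/1 = 1, a_1 = floor((7 + 7)/1) = 14.
  m_2 = 1*14 - 7 = 7, d_2 = (50 - 7^2)/1 = 1/1 = 1: (m_2, d_2) = (m_1, d_1) = (7, 1), so from here the quotient a_1 repeats; the period length is 1.
So sqrt(50) = [7; (14)] with period length k = 1.
k is odd, so (p_{k-1}, q_{k-1}) only solves x^2 - 50y^2 = -1 and the fundamental solution of x^2 - 50y^2 = 1 is (p_{2k-1}, q_{2k-1}) = (p_1, q_1); compute convergents through index 1, running through the period twice.
Convergents (p_i = a_i*p_{i-1} + p_{i-2}, q_i = a_i*q_{i-1} + q_{i-2} with p_{-2}=0, p_{-1}=1, q_{-2}=1, q_{-1}=0):
  i=0: a_0=7, p_0 = 7*1 + 0 = 7, q_0 = 7*0 + 1 = 1.
  i=1: a_1=14, p_1 = 14*7 + 1 = 99, q_1 = 14*1 + 0 = 14.
Indeed p_0^2 - 50*q_0^2 = 49 - 50 = -1, not +1.
Check: 99^2 - 50*14^2 = 9801 - 9800 = 1, so (x, y) = (99, 14) solves the equation, and by the theorem it is the least positive solution.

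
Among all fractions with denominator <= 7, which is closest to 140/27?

26/5

Expand x = 140/27 as a continued fraction with the Euclidean algorithm:
  140 = 5*27 + 5, so a_0 = 5.
  27 = 5*5 + 2, so a_1 = 5.
  5 = 2*2 + 1, so a_2 = 2.
  2 = 2*1 + 0, so a_3 = 2.
so x = [5; 5, 2, 2].
Convergents (p_i = a_i*p_{i-1} + p_{i-2}, q_i = a_i*q_{i-1} + q_{i-2} with p_{-2}=0, p_{-1}=1, q_{-2}=1, q_{-1}=0), until the denominator exceeds 7:
  i=0: a_0=5, p_0 = 5*1 + 0 = 5, q_0 = 5*0 + 1 = 1.
  i=1: a_1=5, p_1 = 5*5 + 1 = 26, q_1 = 5*1 + 0 = 5.
  i=2: a_2=2, p_2 = 2*26 + 5 = 57, q_2 = 2*5 + 1 = 11.
q_2 = 11 > 7, so the last convergent with denominator <= 7 is p_1/q_1 = 26/5.
The closest fraction with denominator <= 7 is either p_1/q_1 or the intermediate fraction (k*p_1 + p_0)/(k*q_1 + q_0) with the largest k >= 1 whose denominator stays <= 7; these approach x as k grows, and every other convergent or intermediate fraction in range is farther away.
Largest k: floor((7 - q_0)/q_1) = floor((7 - 1)/5) = 1.
That gives (1*26 + 5)/(1*5 + 1) = 31/6.
Compare the errors: |x - 26/5| = |140*5 - 26*27|/(27*5) = 2/135, and |x - 31/6| = |140*6 - 31*27|/(27*6) = 3/162.
Cross-multiplying, 2*162 = 324 < 405 = 3*135, so 2/135 is smaller: the convergent 26/5 is closer to x than 31/6.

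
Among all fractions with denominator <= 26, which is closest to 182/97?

15/8

Expand x = 182/97 as a continued fraction with the Euclidean algorithm:
  182 = 1*97 + 85, so a_0 = 1.
  97 = 1*85 + 12, so a_1 = 1.
  85 = 7*12 + 1, so a_2 = 7.
  12 = 12*1 + 0, so a_3 = 12.
so x = [1; 1, 7, 12].
Convergents (p_i = a_i*p_{i-1} + p_{i-2}, q_i = a_i*q_{i-1} + q_{i-2} with p_{-2}=0, p_{-1}=1, q_{-2}=1, q_{-1}=0), until the denominator exceeds 26:
  i=0: a_0=1, p_0 = 1*1 + 0 = 1, q_0 = 1*0 + 1 = 1.
  i=1: a_1=1, p_1 = 1*1 + 1 = 2, q_1 = 1*1 + 0 = 1.
  i=2: a_2=7, p_2 = 7*2 + 1 = 15, q_2 = 7*1 + 1 = 8.
  i=3: a_3=12, p_3 = 12*15 + 2 = 182, q_3 = 12*8 + 1 = 97.
q_3 = 97 > 26, so the last convergent with denominator <= 26 is p_2/q_2 = 15/8.
The closest fraction with denominator <= 26 is either p_2/q_2 or the intermediate fraction (k*p_2 + p_1)/(k*q_2 + q_1) with the largest k >= 1 whose denominator stays <= 26; these approach x as k grows, and every other convergent or intermediate fraction in range is farther away.
Largest k: floor((26 - q_1)/q_2) = floor((26 - 1)/8) = 3.
That gives (3*15 + 2)/(3*8 + 1) = 47/25.
Compare the errors: |x - 15/8| = |182*8 - 15*97|/(97*8) = 1/776, and |x - 47/25| = |182*25 - 47*97|/(97*25) = 9/2425.
Cross-multiplying, 1*2425 = 2425 < 6984 = 9*776, so 1/776 is smaller: the convergent 15/8 is closer to x than 47/25.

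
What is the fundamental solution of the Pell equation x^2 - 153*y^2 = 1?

First expand sqrt(153) as a continued fraction. With x_i = (sqrt(153) + m_i)/d_i and (m_0, d_0) = (0, 1): a_0 = floor(sqrt(153)) = 12, since 12^2 = 144 <= 153 < 169 = 13^2.
Iterate m_{i+1} = d_i*a_i - m_i, d_{i+1} = (153 - m_{i+1}^2)/d_i, a_{i+1} = floor((a_0 + m_{i+1})/d_{i+1}):
  m_1 = 1*12 - 0 = 12, d_1 = (153 - 12^2)/1 = 9/1 = 9, a_1 = floor((12 + 12)/9) = 2.
  m_2 = 9*2 - 12 = 6, d_2 = (153 - 6^2)/9 = 117/9 = 13, a_2 = floor((12 + 6)/13) = 1.
  m_3 = 13*1 - 6 = 7, d_3 = (153 - 7^2)/13 = 104/13 = 8, a_3 = floor((12 + 7)/8) = 2.
  m_4 = 8*2 - 7 = 9, d_4 = (153 - 9^2)/8 = 72/8 = 9, a_4 = floor((12 + 9)/9) = 2.
  m_5 = 9*2 - 9 = 9, d_5 = (153 - 9^2)/9 = 72/9 = 8, a_5 = floor((12 + 9)/8) = 2.
  m_6 = 8*2 - 9 = 7, d_6 = (153 - 7^2)/8 = 104/8 = 13, a_6 = floor((12 + 7)/13) = 1.
  m_7 = 13*1 - 7 = 6, d_7 = (153 - 6^2)/13 = 117/13 = 9, a_7 = floor((12 + 6)/9) = 2.
  m_8 = 9*2 - 6 = 12, d_8 = (153 - 12^2)/9 = 9/9 = 1, a_8 = floor((12 + 12)/1) = 24.
  m_9 = 1*24 - 12 = 12, d_9 = (153 - 12^2)/1 = 9/1 = 9: (m_9, d_9) = (m_1, d_1) = (12, 9), so from here the quotients repeat a_1, ..., a_8; the period length is 8.
So sqrt(153) = [12; (2, 1, 2, 2, 2, 1, 2, 24)] with period length k = 8.
k is even, so the fundamental solution of x^2 - 153y^2 = 1 is (p_{k-1}, q_{k-1}) = (p_7, q_7); compute convergents through index 7.
Convergents (p_i = a_i*p_{i-1} + p_{i-2}, q_i = a_i*q_{i-1} + q_{i-2} with p_{-2}=0, p_{-1}=1, q_{-2}=1, q_{-1}=0):
  i=0: a_0=12, p_0 = 12*1 + 0 = 12, q_0 = 12*0 + 1 = 1.
  i=1: a_1=2, p_1 = 2*12 + 1 = 25, q_1 = 2*1 + 0 = 2.
  i=2: a_2=1, p_2 = 1*25 + 12 = 37, q_2 = 1*2 + 1 = 3.
  i=3: a_3=2, p_3 = 2*37 + 25 = 99, q_3 = 2*3 + 2 = 8.
  i=4: a_4=2, p_4 = 2*99 + 37 = 235, q_4 = 2*8 + 3 = 19.
  i=5: a_5=2, p_5 = 2*235 + 99 = 569, q_5 = 2*19 + 8 = 46.
  i=6: a_6=1, p_6 = 1*569 + 235 = 804, q_6 = 1*46 + 19 = 65.
  i=7: a_7=2, p_7 = 2*804 + 569 = 2177, q_7 = 2*65 + 46 = 176.
Check: 2177^2 - 153*176^2 = 4739329 - 4739328 = 1, so (x, y) = (2177, 176) solves the equation, and by the theorem it is the least positive solution.

(x, y) = (2177, 176)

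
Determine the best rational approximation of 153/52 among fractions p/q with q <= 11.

32/11

Expand x = 153/52 as a continued fraction with the Euclidean algorithm:
  153 = 2*52 + 49, so a_0 = 2.
  52 = 1*49 + 3, so a_1 = 1.
  49 = 16*3 + 1, so a_2 = 16.
  3 = 3*1 + 0, so a_3 = 3.
so x = [2; 1, 16, 3].
Convergents (p_i = a_i*p_{i-1} + p_{i-2}, q_i = a_i*q_{i-1} + q_{i-2} with p_{-2}=0, p_{-1}=1, q_{-2}=1, q_{-1}=0), until the denominator exceeds 11:
  i=0: a_0=2, p_0 = 2*1 + 0 = 2, q_0 = 2*0 + 1 = 1.
  i=1: a_1=1, p_1 = 1*2 + 1 = 3, q_1 = 1*1 + 0 = 1.
  i=2: a_2=16, p_2 = 16*3 + 2 = 50, q_2 = 16*1 + 1 = 17.
q_2 = 17 > 11, so the last convergent with denominator <= 11 is p_1/q_1 = 3/1.
The closest fraction with denominator <= 11 is either p_1/q_1 or the intermediate fraction (k*p_1 + p_0)/(k*q_1 + q_0) with the largest k >= 1 whose denominator stays <= 11; these approach x as k grows, and every other convergent or intermediate fraction in range is farther away.
Largest k: floor((11 - q_0)/q_1) = floor((11 - 1)/1) = 10.
That gives (10*3 + 2)/(10*1 + 1) = 32/11.
Compare the errors: |x - 3/1| = |153*1 - 3*52|/(52*1) = 3/52, and |x - 32/11| = |153*11 - 32*52|/(52*11) = 19/572.
Cross-multiplying, 19*52 = 988 < 1716 = 3*572, so 19/572 is smaller: the intermediate fraction 32/11 is closer to x than 3/1.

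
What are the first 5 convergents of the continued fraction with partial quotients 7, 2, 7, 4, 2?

7/1, 15/2, 112/15, 463/62, 1038/139

Using the convergent recurrence p_i = a_i*p_{i-1} + p_{i-2}, q_i = a_i*q_{i-1} + q_{i-2} with p_{-2}=0, p_{-1}=1, q_{-2}=1, q_{-1}=0:
  i=0: a_0=7, p_0 = 7*1 + 0 = 7, q_0 = 7*0 + 1 = 1.
  i=1: a_1=2, p_1 = 2*7 + 1 = 15, q_1 = 2*1 + 0 = 2.
  i=2: a_2=7, p_2 = 7*15 + 7 = 112, q_2 = 7*2 + 1 = 15.
  i=3: a_3=4, p_3 = 4*112 + 15 = 463, q_3 = 4*15 + 2 = 62.
  i=4: a_4=2, p_4 = 2*463 + 112 = 1038, q_4 = 2*62 + 15 = 139.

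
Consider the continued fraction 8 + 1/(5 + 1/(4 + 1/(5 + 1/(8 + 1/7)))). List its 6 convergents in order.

Using the convergent recurrence p_i = a_i*p_{i-1} + p_{i-2}, q_i = a_i*q_{i-1} + q_{i-2} with p_{-2}=0, p_{-1}=1, q_{-2}=1, q_{-1}=0:
  i=0: a_0=8, p_0 = 8*1 + 0 = 8, q_0 = 8*0 + 1 = 1.
  i=1: a_1=5, p_1 = 5*8 + 1 = 41, q_1 = 5*1 + 0 = 5.
  i=2: a_2=4, p_2 = 4*41 + 8 = 172, q_2 = 4*5 + 1 = 21.
  i=3: a_3=5, p_3 = 5*172 + 41 = 901, q_3 = 5*21 + 5 = 110.
  i=4: a_4=8, p_4 = 8*901 + 172 = 7380, q_4 = 8*110 + 21 = 901.
  i=5: a_5=7, p_5 = 7*7380 + 901 = 52561, q_5 = 7*901 + 110 = 6417.

8/1, 41/5, 172/21, 901/110, 7380/901, 52561/6417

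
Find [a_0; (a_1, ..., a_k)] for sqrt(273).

Write x_i = (sqrt(273) + m_i)/d_i with (m_0, d_0) = (0, 1). a_0 = floor(sqrt(273)) = 16, since 16^2 = 256 <= 273 < 289 = 17^2.
Iterate m_{i+1} = d_i*a_i - m_i, d_{i+1} = (273 - m_{i+1}^2)/d_i, a_{i+1} = floor((a_0 + m_{i+1})/d_{i+1}):
  m_1 = 1*16 - 0 = 16, d_1 = (273 - 16^2)/1 = 17/1 = 17, a_1 = floor((16 + 16)/17) = 1.
  m_2 = 17*1 - 16 = 1, d_2 = (273 - 1^2)/17 = 272/17 = 16, a_2 = floor((16 + 1)/16) = 1.
  m_3 = 16*1 - 1 = 15, d_3 = (273 - 15^2)/16 = 48/16 = 3, a_3 = floor((16 + 15)/3) = 10.
  m_4 = 3*10 - 15 = 15, d_4 = (273 - 15^2)/3 = 48/3 = 16, a_4 = floor((16 + 15)/16) = 1.
  m_5 = 16*1 - 15 = 1, d_5 = (273 - 1^2)/16 = 272/16 = 17, a_5 = floor((16 + 1)/17) = 1.
  m_6 = 17*1 - 1 = 16, d_6 = (273 - 16^2)/17 = 17/17 = 1, a_6 = floor((16 + 16)/1) = 32.
  m_7 = 1*32 - 16 = 16, d_7 = (273 - 16^2)/1 = 17/1 = 17: (m_7, d_7) = (m_1, d_1) = (16, 17), so from here the quotients repeat a_1, ..., a_6; the period length is 6.
Hence the expansion of sqrt(273) is a_0 = 16 followed by the repeating block 1, 1, 10, 1, 1, 32 (period 6).

[16; (1, 1, 10, 1, 1, 32)]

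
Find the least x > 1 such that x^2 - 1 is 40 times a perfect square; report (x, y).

(x, y) = (19, 3)

First expand sqrt(40) as a continued fraction. With x_i = (sqrt(40) + m_i)/d_i and (m_0, d_0) = (0, 1): a_0 = floor(sqrt(40)) = 6, since 6^2 = 36 <= 40 < 49 = 7^2.
Iterate m_{i+1} = d_i*a_i - m_i, d_{i+1} = (40 - m_{i+1}^2)/d_i, a_{i+1} = floor((a_0 + m_{i+1})/d_{i+1}):
  m_1 = 1*6 - 0 = 6, d_1 = (40 - 6^2)/1 = 4/1 = 4, a_1 = floor((6 + 6)/4) = 3.
  m_2 = 4*3 - 6 = 6, d_2 = (40 - 6^2)/4 = 4/4 = 1, a_2 = floor((6 + 6)/1) = 12.
  m_3 = 1*12 - 6 = 6, d_3 = (40 - 6^2)/1 = 4/1 = 4: (m_3, d_3) = (m_1, d_1) = (6, 4), so from here the quotients repeat a_1, a_2; the period length is 2.
So sqrt(40) = [6; (3, 12)] with period length k = 2.
k is even, so the fundamental solution of x^2 - 40y^2 = 1 is (p_{k-1}, q_{k-1}) = (p_1, q_1); compute convergents through index 1.
Convergents (p_i = a_i*p_{i-1} + p_{i-2}, q_i = a_i*q_{i-1} + q_{i-2} with p_{-2}=0, p_{-1}=1, q_{-2}=1, q_{-1}=0):
  i=0: a_0=6, p_0 = 6*1 + 0 = 6, q_0 = 6*0 + 1 = 1.
  i=1: a_1=3, p_1 = 3*6 + 1 = 19, q_1 = 3*1 + 0 = 3.
Check: 19^2 - 40*3^2 = 361 - 360 = 1, so (x, y) = (19, 3) solves the equation, and by the theorem it is the least positive solution.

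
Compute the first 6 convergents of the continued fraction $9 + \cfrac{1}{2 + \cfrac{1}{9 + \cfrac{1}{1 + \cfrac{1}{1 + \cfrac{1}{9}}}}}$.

Using the convergent recurrence p_i = a_i*p_{i-1} + p_{i-2}, q_i = a_i*q_{i-1} + q_{i-2} with p_{-2}=0, p_{-1}=1, q_{-2}=1, q_{-1}=0:
  i=0: a_0=9, p_0 = 9*1 + 0 = 9, q_0 = 9*0 + 1 = 1.
  i=1: a_1=2, p_1 = 2*9 + 1 = 19, q_1 = 2*1 + 0 = 2.
  i=2: a_2=9, p_2 = 9*19 + 9 = 180, q_2 = 9*2 + 1 = 19.
  i=3: a_3=1, p_3 = 1*180 + 19 = 199, q_3 = 1*19 + 2 = 21.
  i=4: a_4=1, p_4 = 1*199 + 180 = 379, q_4 = 1*21 + 19 = 40.
  i=5: a_5=9, p_5 = 9*379 + 199 = 3610, q_5 = 9*40 + 21 = 381.

9/1, 19/2, 180/19, 199/21, 379/40, 3610/381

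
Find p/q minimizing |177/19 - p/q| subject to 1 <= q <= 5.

Expand x = 177/19 as a continued fraction with the Euclidean algorithm:
  177 = 9*19 + 6, so a_0 = 9.
  19 = 3*6 + 1, so a_1 = 3.
  6 = 6*1 + 0, so a_2 = 6.
so x = [9; 3, 6].
Convergents (p_i = a_i*p_{i-1} + p_{i-2}, q_i = a_i*q_{i-1} + q_{i-2} with p_{-2}=0, p_{-1}=1, q_{-2}=1, q_{-1}=0), until the denominator exceeds 5:
  i=0: a_0=9, p_0 = 9*1 + 0 = 9, q_0 = 9*0 + 1 = 1.
  i=1: a_1=3, p_1 = 3*9 + 1 = 28, q_1 = 3*1 + 0 = 3.
  i=2: a_2=6, p_2 = 6*28 + 9 = 177, q_2 = 6*3 + 1 = 19.
q_2 = 19 > 5, so the last convergent with denominator <= 5 is p_1/q_1 = 28/3.
The closest fraction with denominator <= 5 is either p_1/q_1 or the intermediate fraction (k*p_1 + p_0)/(k*q_1 + q_0) with the largest k >= 1 whose denominator stays <= 5; these approach x as k grows, and every other convergent or intermediate fraction in range is farther away.
Largest k: floor((5 - q_0)/q_1) = floor((5 - 1)/3) = 1.
That gives (1*28 + 9)/(1*3 + 1) = 37/4.
Compare the errors: |x - 28/3| = |177*3 - 28*19|/(19*3) = 1/57, and |x - 37/4| = |177*4 - 37*19|/(19*4) = 5/76.
Cross-multiplying, 1*76 = 76 < 285 = 5*57, so 1/57 is smaller: the convergent 28/3 is closer to x than 37/4.

28/3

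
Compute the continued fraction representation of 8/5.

[1; 1, 1, 2]

Run the Euclidean algorithm on 8 and 5; the successive quotients are the partial quotients a_0, a_1, ... (each step inverts the fractional part left over by the previous one):
  8 = 1*5 + 3, so a_0 = 1.
  5 = 1*3 + 2, so a_1 = 1.
  3 = 1*2 + 1, so a_2 = 1.
  2 = 2*1 + 0, so a_3 = 2.
The remainder reaches 0 after 4 divisions, so the expansion has 4 partial quotients, read off in order.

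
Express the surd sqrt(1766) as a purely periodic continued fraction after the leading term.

Write x_i = (sqrt(1766) + m_i)/d_i with (m_0, d_0) = (0, 1). a_0 = floor(sqrt(1766)) = 42, since 42^2 = 1764 <= 1766 < 1849 = 43^2.
Iterate m_{i+1} = d_i*a_i - m_i, d_{i+1} = (1766 - m_{i+1}^2)/d_i, a_{i+1} = floor((a_0 + m_{i+1})/d_{i+1}):
  m_1 = 1*42 - 0 = 42, d_1 = (1766 - 42^2)/1 = 2/1 = 2, a_1 = floor((42 + 42)/2) = 42.
  m_2 = 2*42 - 42 = 42, d_2 = (1766 - 42^2)/2 = 2/2 = 1, a_2 = floor((42 + 42)/1) = 84.
  m_3 = 1*84 - 42 = 42, d_3 = (1766 - 42^2)/1 = 2/1 = 2: (m_3, d_3) = (m_1, d_1) = (42, 2), so from here the quotients repeat a_1, a_2; the period length is 2.
Hence the expansion of sqrt(1766) is a_0 = 42 followed by the repeating block 42, 84 (period 2).

[42; (42, 84)]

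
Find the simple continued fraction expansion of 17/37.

Run the Euclidean algorithm on 17 and 37; the successive quotients are the partial quotients a_0, a_1, ... (each step inverts the fractional part left over by the previous one):
  17 = 0*37 + 17, so a_0 = 0.
  37 = 2*17 + 3, so a_1 = 2.
  17 = 5*3 + 2, so a_2 = 5.
  3 = 1*2 + 1, so a_3 = 1.
  2 = 2*1 + 0, so a_4 = 2.
The remainder reaches 0 after 5 divisions, so the expansion has 5 partial quotients, read off in order.

[0; 2, 5, 1, 2]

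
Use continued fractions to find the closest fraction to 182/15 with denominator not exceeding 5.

Expand x = 182/15 as a continued fraction with the Euclidean algorithm:
  182 = 12*15 + 2, so a_0 = 12.
  15 = 7*2 + 1, so a_1 = 7.
  2 = 2*1 + 0, so a_2 = 2.
so x = [12; 7, 2].
Convergents (p_i = a_i*p_{i-1} + p_{i-2}, q_i = a_i*q_{i-1} + q_{i-2} with p_{-2}=0, p_{-1}=1, q_{-2}=1, q_{-1}=0), until the denominator exceeds 5:
  i=0: a_0=12, p_0 = 12*1 + 0 = 12, q_0 = 12*0 + 1 = 1.
  i=1: a_1=7, p_1 = 7*12 + 1 = 85, q_1 = 7*1 + 0 = 7.
q_1 = 7 > 5, so the last convergent with denominator <= 5 is p_0/q_0 = 12/1.
The closest fraction with denominator <= 5 is either p_0/q_0 or the intermediate fraction (k*p_0 + p_{-1})/(k*q_0 + q_{-1}) with the largest k >= 1 whose denominator stays <= 5; these approach x as k grows, and every other convergent or intermediate fraction in range is farther away.
Largest k: floor((5 - q_{-1})/q_0) = floor((5 - 0)/1) = 5 (using the seeds p_{-1} = 1, q_{-1} = 0).
That gives (5*12 + 1)/(5*1 + 0) = 61/5.
Compare the errors: |x - 12/1| = |182*1 - 12*15|/(15*1) = 2/15, and |x - 61/5| = |182*5 - 61*15|/(15*5) = 5/75.
Cross-multiplying, 5*15 = 75 < 150 = 2*75, so 5/75 is smaller: the intermediate fraction 61/5 is closer to x than 12/1.

61/5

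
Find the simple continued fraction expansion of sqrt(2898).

[53; (1, 4, 1, 106)]

Write x_i = (sqrt(2898) + m_i)/d_i with (m_0, d_0) = (0, 1). a_0 = floor(sqrt(2898)) = 53, since 53^2 = 2809 <= 2898 < 2916 = 54^2.
Iterate m_{i+1} = d_i*a_i - m_i, d_{i+1} = (2898 - m_{i+1}^2)/d_i, a_{i+1} = floor((a_0 + m_{i+1})/d_{i+1}):
  m_1 = 1*53 - 0 = 53, d_1 = (2898 - 53^2)/1 = 89/1 = 89, a_1 = floor((53 + 53)/89) = 1.
  m_2 = 89*1 - 53 = 36, d_2 = (2898 - 36^2)/89 = 1602/89 = 18, a_2 = floor((53 + 36)/18) = 4.
  m_3 = 18*4 - 36 = 36, d_3 = (2898 - 36^2)/18 = 1602/18 = 89, a_3 = floor((53 + 36)/89) = 1.
  m_4 = 89*1 - 36 = 53, d_4 = (2898 - 53^2)/89 = 89/89 = 1, a_4 = floor((53 + 53)/1) = 106.
  m_5 = 1*106 - 53 = 53, d_5 = (2898 - 53^2)/1 = 89/1 = 89: (m_5, d_5) = (m_1, d_1) = (53, 89), so from here the quotients repeat a_1, ..., a_4; the period length is 4.
Hence the expansion of sqrt(2898) is a_0 = 53 followed by the repeating block 1, 4, 1, 106 (period 4).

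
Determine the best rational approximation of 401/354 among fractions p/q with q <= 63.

17/15

Expand x = 401/354 as a continued fraction with the Euclidean algorithm:
  401 = 1*354 + 47, so a_0 = 1.
  354 = 7*47 + 25, so a_1 = 7.
  47 = 1*25 + 22, so a_2 = 1.
  25 = 1*22 + 3, so a_3 = 1.
  22 = 7*3 + 1, so a_4 = 7.
  3 = 3*1 + 0, so a_5 = 3.
so x = [1; 7, 1, 1, 7, 3].
Convergents (p_i = a_i*p_{i-1} + p_{i-2}, q_i = a_i*q_{i-1} + q_{i-2} with p_{-2}=0, p_{-1}=1, q_{-2}=1, q_{-1}=0), until the denominator exceeds 63:
  i=0: a_0=1, p_0 = 1*1 + 0 = 1, q_0 = 1*0 + 1 = 1.
  i=1: a_1=7, p_1 = 7*1 + 1 = 8, q_1 = 7*1 + 0 = 7.
  i=2: a_2=1, p_2 = 1*8 + 1 = 9, q_2 = 1*7 + 1 = 8.
  i=3: a_3=1, p_3 = 1*9 + 8 = 17, q_3 = 1*8 + 7 = 15.
  i=4: a_4=7, p_4 = 7*17 + 9 = 128, q_4 = 7*15 + 8 = 113.
q_4 = 113 > 63, so the last convergent with denominator <= 63 is p_3/q_3 = 17/15.
The closest fraction with denominator <= 63 is either p_3/q_3 or the intermediate fraction (k*p_3 + p_2)/(k*q_3 + q_2) with the largest k >= 1 whose denominator stays <= 63; these approach x as k grows, and every other convergent or intermediate fraction in range is farther away.
Largest k: floor((63 - q_2)/q_3) = floor((63 - 8)/15) = 3.
That gives (3*17 + 9)/(3*15 + 8) = 60/53.
Compare the errors: |x - 17/15| = |401*15 - 17*354|/(354*15) = 3/5310, and |x - 60/53| = |401*53 - 60*354|/(354*53) = 13/18762.
Cross-multiplying, 3*18762 = 56286 < 69030 = 13*5310, so 3/5310 is smaller: the convergent 17/15 is closer to x than 60/53.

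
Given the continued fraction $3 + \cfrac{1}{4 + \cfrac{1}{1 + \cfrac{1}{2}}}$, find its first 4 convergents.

Using the convergent recurrence p_i = a_i*p_{i-1} + p_{i-2}, q_i = a_i*q_{i-1} + q_{i-2} with p_{-2}=0, p_{-1}=1, q_{-2}=1, q_{-1}=0:
  i=0: a_0=3, p_0 = 3*1 + 0 = 3, q_0 = 3*0 + 1 = 1.
  i=1: a_1=4, p_1 = 4*3 + 1 = 13, q_1 = 4*1 + 0 = 4.
  i=2: a_2=1, p_2 = 1*13 + 3 = 16, q_2 = 1*4 + 1 = 5.
  i=3: a_3=2, p_3 = 2*16 + 13 = 45, q_3 = 2*5 + 4 = 14.

3/1, 13/4, 16/5, 45/14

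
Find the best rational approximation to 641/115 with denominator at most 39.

184/33

Expand x = 641/115 as a continued fraction with the Euclidean algorithm:
  641 = 5*115 + 66, so a_0 = 5.
  115 = 1*66 + 49, so a_1 = 1.
  66 = 1*49 + 17, so a_2 = 1.
  49 = 2*17 + 15, so a_3 = 2.
  17 = 1*15 + 2, so a_4 = 1.
  15 = 7*2 + 1, so a_5 = 7.
  2 = 2*1 + 0, so a_6 = 2.
so x = [5; 1, 1, 2, 1, 7, 2].
Convergents (p_i = a_i*p_{i-1} + p_{i-2}, q_i = a_i*q_{i-1} + q_{i-2} with p_{-2}=0, p_{-1}=1, q_{-2}=1, q_{-1}=0), until the denominator exceeds 39:
  i=0: a_0=5, p_0 = 5*1 + 0 = 5, q_0 = 5*0 + 1 = 1.
  i=1: a_1=1, p_1 = 1*5 + 1 = 6, q_1 = 1*1 + 0 = 1.
  i=2: a_2=1, p_2 = 1*6 + 5 = 11, q_2 = 1*1 + 1 = 2.
  i=3: a_3=2, p_3 = 2*11 + 6 = 28, q_3 = 2*2 + 1 = 5.
  i=4: a_4=1, p_4 = 1*28 + 11 = 39, q_4 = 1*5 + 2 = 7.
  i=5: a_5=7, p_5 = 7*39 + 28 = 301, q_5 = 7*7 + 5 = 54.
q_5 = 54 > 39, so the last convergent with denominator <= 39 is p_4/q_4 = 39/7.
The closest fraction with denominator <= 39 is either p_4/q_4 or the intermediate fraction (k*p_4 + p_3)/(k*q_4 + q_3) with the largest k >= 1 whose denominator stays <= 39; these approach x as k grows, and every other convergent or intermediate fraction in range is farther away.
Largest k: floor((39 - q_3)/q_4) = floor((39 - 5)/7) = 4.
That gives (4*39 + 28)/(4*7 + 5) = 184/33.
Compare the errors: |x - 39/7| = |641*7 - 39*115|/(115*7) = 2/805, and |x - 184/33| = |641*33 - 184*115|/(115*33) = 7/3795.
Cross-multiplying, 7*805 = 5635 < 7590 = 2*3795, so 7/3795 is smaller: the intermediate fraction 184/33 is closer to x than 39/7.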